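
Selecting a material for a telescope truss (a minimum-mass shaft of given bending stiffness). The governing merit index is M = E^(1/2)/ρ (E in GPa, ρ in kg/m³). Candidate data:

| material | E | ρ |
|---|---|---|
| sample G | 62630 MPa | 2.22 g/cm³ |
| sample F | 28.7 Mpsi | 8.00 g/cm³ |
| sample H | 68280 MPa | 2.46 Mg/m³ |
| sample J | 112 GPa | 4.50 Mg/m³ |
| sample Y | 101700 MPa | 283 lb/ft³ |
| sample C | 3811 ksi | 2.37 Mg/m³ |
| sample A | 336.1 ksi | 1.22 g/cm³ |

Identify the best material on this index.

sample G

Normalizing units and computing the index:
  sample G: E = 62.63 GPa, ρ = 2220 kg/m³
  sample F: E = 197.9 GPa, ρ = 8000 kg/m³
  sample H: E = 68.28 GPa, ρ = 2460 kg/m³
  sample J: E = 112.0 GPa, ρ = 4500 kg/m³
  sample Y: E = 101.7 GPa, ρ = 4533 kg/m³
  sample C: E = 26.28 GPa, ρ = 2370 kg/m³
  sample A: E = 2.317 GPa, ρ = 1220 kg/m³
  sample G: M = 3.56×10⁻³
  sample H: M = 3.36×10⁻³
  sample J: M = 2.35×10⁻³
  sample Y: M = 2.22×10⁻³
  sample C: M = 2.16×10⁻³
  sample F: M = 1.76×10⁻³
  sample A: M = 1.25×10⁻³
Highest index: sample G.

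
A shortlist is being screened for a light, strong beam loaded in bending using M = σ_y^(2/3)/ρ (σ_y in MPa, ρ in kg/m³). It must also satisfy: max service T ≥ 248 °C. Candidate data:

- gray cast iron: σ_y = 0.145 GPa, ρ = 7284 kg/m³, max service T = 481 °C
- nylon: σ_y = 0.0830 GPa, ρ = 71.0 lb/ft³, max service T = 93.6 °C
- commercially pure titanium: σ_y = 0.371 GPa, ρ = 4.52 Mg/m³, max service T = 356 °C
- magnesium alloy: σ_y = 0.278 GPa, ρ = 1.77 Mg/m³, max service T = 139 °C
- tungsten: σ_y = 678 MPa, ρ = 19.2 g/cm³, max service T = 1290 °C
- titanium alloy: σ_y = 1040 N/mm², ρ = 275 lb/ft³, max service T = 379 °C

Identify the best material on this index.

titanium alloy

Screen on constraints: max service T ≥ 248 °C. Survivors: gray cast iron, commercially pure titanium, tungsten, titanium alloy.
Putting every candidate on a common basis:
  gray cast iron: σ_y = 145.0 MPa, ρ = 7284 kg/m³
  commercially pure titanium: σ_y = 371.0 MPa, ρ = 4520 kg/m³
  tungsten: σ_y = 678.0 MPa, ρ = 19200 kg/m³
  titanium alloy: σ_y = 1040 MPa, ρ = 4405 kg/m³
  titanium alloy: M = 23.3×10⁻³
  commercially pure titanium: M = 11.4×10⁻³
  tungsten: M = 4.02×10⁻³
  gray cast iron: M = 3.79×10⁻³
Titanium alloy ranks first.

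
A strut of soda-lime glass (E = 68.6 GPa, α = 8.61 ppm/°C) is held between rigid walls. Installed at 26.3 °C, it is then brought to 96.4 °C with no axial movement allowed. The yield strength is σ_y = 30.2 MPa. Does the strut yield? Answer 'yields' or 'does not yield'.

ΔT = 70.10 K. Constrained thermal stress σ = E·α·ΔT = 68.60×10³ MPa × 8.61×10⁻⁶ × 70.10 = 41.4 MPa (compressive).
Compare to σ_y = 30.2 MPa: σ ≥ σ_y, so it yields.

yields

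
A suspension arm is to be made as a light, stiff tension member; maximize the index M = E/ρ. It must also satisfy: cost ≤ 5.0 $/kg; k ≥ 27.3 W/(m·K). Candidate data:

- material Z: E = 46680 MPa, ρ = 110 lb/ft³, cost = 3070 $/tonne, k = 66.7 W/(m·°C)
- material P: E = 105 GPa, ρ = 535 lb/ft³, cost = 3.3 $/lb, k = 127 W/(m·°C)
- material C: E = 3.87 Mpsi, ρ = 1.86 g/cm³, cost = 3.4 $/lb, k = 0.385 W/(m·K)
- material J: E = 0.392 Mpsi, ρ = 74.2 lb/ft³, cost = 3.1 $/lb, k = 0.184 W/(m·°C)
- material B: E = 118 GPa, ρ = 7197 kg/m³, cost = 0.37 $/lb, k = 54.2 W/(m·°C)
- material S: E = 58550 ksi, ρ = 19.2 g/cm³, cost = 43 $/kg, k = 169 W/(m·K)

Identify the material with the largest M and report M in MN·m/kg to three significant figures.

material Z, M = 26.5 MN·m/kg

Screen on constraints: cost ≤ 5.0 $/kg; k ≥ 27.3 W/(m·K). Survivors: material Z, material B.
After converting to SI:
  material Z: E = 46.68 GPa, ρ = 1762 kg/m³
  material B: E = 118.0 GPa, ρ = 7197 kg/m³
  material Z: M = 26.5 MN·m/kg
  material B: M = 16.4 MN·m/kg
Material Z has the largest M.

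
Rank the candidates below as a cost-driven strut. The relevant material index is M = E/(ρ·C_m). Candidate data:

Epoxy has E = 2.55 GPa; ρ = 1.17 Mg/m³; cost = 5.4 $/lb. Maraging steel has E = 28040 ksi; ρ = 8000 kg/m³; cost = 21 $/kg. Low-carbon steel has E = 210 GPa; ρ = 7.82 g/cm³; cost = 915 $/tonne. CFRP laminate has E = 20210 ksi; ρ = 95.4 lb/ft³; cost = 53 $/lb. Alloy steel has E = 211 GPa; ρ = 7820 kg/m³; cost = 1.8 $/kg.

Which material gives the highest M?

low-carbon steel

Convert each candidate to consistent units, then evaluate M:
  epoxy: E = 2.550 GPa, ρ = 1170 kg/m³, cost = 11.90 $/kg
  maraging steel: E = 193.3 GPa, ρ = 8000 kg/m³, cost = 21.00 $/kg
  low-carbon steel: E = 210.0 GPa, ρ = 7820 kg/m³, cost = 0.9150 $/kg
  CFRP laminate: E = 139.3 GPa, ρ = 1528 kg/m³, cost = 116.8 $/kg
  alloy steel: E = 211.0 GPa, ρ = 7820 kg/m³, cost = 1.800 $/kg
  low-carbon steel: M = 29.3 MN·m per $
  alloy steel: M = 15.0 MN·m per $
  maraging steel: M = 1.15 MN·m per $
  CFRP laminate: M = 0.780 MN·m per $
  epoxy: M = 0.183 MN·m per $
Low-carbon steel ranks first.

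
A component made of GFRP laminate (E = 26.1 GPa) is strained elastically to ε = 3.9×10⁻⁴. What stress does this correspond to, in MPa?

σ = E·ε = 26100 MPa × 3.9×10⁻⁴ = 10.2 MPa.

10.2 MPa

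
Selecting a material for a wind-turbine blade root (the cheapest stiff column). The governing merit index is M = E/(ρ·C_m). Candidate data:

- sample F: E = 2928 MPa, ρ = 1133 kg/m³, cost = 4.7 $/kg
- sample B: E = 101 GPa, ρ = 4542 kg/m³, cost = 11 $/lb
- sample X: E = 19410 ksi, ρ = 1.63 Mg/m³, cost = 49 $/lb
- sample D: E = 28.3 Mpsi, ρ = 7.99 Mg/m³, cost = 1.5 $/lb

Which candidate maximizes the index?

Convert each candidate to consistent units, then evaluate M:
  sample F: E = 2.928 GPa, ρ = 1133 kg/m³, cost = 4.700 $/kg
  sample B: E = 101.0 GPa, ρ = 4542 kg/m³, cost = 24.25 $/kg
  sample X: E = 133.8 GPa, ρ = 1630 kg/m³, cost = 108.0 $/kg
  sample D: E = 195.1 GPa, ρ = 7990 kg/m³, cost = 3.307 $/kg
  sample D: M = 7.38 MN·m per $
  sample B: M = 0.917 MN·m per $
  sample X: M = 0.760 MN·m per $
  sample F: M = 0.550 MN·m per $
The maximum is for sample D.

sample D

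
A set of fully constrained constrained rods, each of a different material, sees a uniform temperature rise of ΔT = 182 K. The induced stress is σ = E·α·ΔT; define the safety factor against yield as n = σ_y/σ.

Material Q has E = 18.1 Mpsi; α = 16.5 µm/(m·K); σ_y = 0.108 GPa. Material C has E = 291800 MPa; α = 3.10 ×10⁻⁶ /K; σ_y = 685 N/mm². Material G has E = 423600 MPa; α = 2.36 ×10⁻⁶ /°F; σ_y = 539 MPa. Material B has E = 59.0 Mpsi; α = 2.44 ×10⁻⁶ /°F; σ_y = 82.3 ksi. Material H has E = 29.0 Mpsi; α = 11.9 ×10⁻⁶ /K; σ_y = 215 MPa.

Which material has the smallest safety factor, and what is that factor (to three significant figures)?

Per material, after unit conversion:
  material Q: E = 124.8, α = 16.5, σ_y = 108.0 → σ = 375 MPa, n = 0.288
  material C: E = 291.8, α = 3.10, σ_y = 685.0 → σ = 165 MPa, n = 4.16
  material G: E = 423.6, α = 4.25, σ_y = 539.0 → σ = 328 MPa, n = 1.65
  material B: E = 406.8, α = 4.39, σ_y = 567.4 → σ = 325 MPa, n = 1.75
  material H: E = 199.9, α = 11.9, σ_y = 215.0 → σ = 433 MPa, n = 0.496
Smallest n: material Q with n = 0.288.

material Q, n = 0.288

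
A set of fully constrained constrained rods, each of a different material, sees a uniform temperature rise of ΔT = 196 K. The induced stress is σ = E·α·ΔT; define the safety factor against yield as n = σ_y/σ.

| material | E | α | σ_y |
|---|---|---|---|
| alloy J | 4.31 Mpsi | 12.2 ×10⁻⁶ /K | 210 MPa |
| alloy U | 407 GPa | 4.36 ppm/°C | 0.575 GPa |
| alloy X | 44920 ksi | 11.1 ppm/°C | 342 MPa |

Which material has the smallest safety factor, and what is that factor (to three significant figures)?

alloy X, n = 0.508

Converting E to GPa, α to ×10⁻⁶/K, σ_y to MPa, then σ and n for each:
  alloy J: E = 29.72, α = 12.2, σ_y = 210.0 → σ = 71.1 MPa, n = 2.96
  alloy U: E = 407.0, α = 4.36, σ_y = 575.0 → σ = 348 MPa, n = 1.65
  alloy X: E = 309.7, α = 11.1, σ_y = 342.0 → σ = 674 MPa, n = 0.508
The minimum is alloy X at n = 0.508.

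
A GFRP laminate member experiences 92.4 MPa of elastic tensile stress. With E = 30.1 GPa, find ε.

ε = σ/E = 92.4 / 30100 = 3.07×10⁻³.

3.07×10⁻³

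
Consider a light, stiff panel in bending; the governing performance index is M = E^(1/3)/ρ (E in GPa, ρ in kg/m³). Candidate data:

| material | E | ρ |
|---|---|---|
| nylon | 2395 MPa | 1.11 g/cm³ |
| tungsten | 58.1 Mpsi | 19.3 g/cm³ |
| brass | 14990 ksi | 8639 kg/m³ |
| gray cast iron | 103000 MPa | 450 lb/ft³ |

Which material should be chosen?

nylon

Putting every candidate on a common basis:
  nylon: E = 2.395 GPa, ρ = 1110 kg/m³
  tungsten: E = 400.6 GPa, ρ = 19300 kg/m³
  brass: E = 103.4 GPa, ρ = 8639 kg/m³
  gray cast iron: E = 103.0 GPa, ρ = 7208 kg/m³
  nylon: M = 1.21×10⁻³
  gray cast iron: M = 0.650×10⁻³
  brass: M = 0.543×10⁻³
  tungsten: M = 0.382×10⁻³
Nylon has the largest M.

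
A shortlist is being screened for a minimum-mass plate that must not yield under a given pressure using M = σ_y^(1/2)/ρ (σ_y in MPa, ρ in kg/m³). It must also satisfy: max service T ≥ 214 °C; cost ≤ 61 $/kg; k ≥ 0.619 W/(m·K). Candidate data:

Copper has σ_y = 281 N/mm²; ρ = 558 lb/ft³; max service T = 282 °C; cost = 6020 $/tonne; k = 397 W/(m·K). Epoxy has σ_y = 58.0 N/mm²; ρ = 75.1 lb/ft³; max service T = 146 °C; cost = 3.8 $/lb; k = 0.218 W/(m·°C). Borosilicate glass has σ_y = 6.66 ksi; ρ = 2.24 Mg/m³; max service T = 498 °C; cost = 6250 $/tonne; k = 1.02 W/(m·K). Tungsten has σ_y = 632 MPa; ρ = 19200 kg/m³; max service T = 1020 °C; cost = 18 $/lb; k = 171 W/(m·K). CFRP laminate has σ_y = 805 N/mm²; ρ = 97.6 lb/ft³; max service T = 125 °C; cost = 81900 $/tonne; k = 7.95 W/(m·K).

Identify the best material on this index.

Screen on constraints: max service T ≥ 214 °C; cost ≤ 61 $/kg; k ≥ 0.619 W/(m·K). Survivors: copper, borosilicate glass, tungsten.
Putting every candidate on a common basis:
  copper: σ_y = 281.0 MPa, ρ = 8938 kg/m³
  borosilicate glass: σ_y = 45.92 MPa, ρ = 2240 kg/m³
  tungsten: σ_y = 632.0 MPa, ρ = 19200 kg/m³
  borosilicate glass: M = 3.03×10⁻³
  copper: M = 1.88×10⁻³
  tungsten: M = 1.31×10⁻³
Highest index: borosilicate glass.

borosilicate glass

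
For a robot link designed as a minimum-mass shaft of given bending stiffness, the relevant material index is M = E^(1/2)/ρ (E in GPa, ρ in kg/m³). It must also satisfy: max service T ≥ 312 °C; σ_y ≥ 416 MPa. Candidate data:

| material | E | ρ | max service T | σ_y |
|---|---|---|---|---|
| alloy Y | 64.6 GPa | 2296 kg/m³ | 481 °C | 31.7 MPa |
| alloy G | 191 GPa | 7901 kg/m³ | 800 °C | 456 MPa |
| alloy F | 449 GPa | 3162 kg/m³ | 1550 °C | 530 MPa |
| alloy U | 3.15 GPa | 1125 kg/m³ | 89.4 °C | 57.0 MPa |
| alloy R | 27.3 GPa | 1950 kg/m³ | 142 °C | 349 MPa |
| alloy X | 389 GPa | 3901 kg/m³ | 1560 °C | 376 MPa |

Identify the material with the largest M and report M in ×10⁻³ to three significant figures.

Screen on constraints: max service T ≥ 312 °C; σ_y ≥ 416 MPa. Survivors: alloy G, alloy F.
Computing M directly (units already consistent):
  alloy F: M = 6.70×10⁻³
  alloy G: M = 1.75×10⁻³
Highest index: alloy F.

alloy F, M = 6.70×10⁻³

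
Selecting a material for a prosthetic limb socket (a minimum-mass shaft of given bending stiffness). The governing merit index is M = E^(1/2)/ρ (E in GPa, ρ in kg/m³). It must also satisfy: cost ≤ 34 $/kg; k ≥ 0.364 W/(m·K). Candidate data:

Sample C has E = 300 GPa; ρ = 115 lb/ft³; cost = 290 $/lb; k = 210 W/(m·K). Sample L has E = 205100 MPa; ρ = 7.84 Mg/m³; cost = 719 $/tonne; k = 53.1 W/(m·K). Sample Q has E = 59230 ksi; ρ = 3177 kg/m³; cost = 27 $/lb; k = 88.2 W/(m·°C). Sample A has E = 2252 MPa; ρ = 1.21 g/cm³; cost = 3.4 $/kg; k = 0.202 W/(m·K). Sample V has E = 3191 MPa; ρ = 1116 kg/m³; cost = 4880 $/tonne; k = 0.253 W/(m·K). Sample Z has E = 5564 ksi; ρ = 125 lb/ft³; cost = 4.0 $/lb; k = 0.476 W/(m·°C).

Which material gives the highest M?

sample Z

Screen on constraints: cost ≤ 34 $/kg; k ≥ 0.364 W/(m·K). Survivors: sample L, sample Z.
In SI units:
  sample L: E = 205.1 GPa, ρ = 7840 kg/m³
  sample Z: E = 38.36 GPa, ρ = 2002 kg/m³
  sample Z: M = 3.09×10⁻³
  sample L: M = 1.83×10⁻³
Highest index: sample Z.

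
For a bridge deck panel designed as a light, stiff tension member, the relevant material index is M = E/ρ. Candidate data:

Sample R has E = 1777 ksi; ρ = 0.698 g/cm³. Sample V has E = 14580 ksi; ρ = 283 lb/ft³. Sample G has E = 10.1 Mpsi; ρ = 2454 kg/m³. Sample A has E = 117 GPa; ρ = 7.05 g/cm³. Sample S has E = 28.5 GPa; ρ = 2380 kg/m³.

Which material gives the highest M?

After converting to SI:
  sample R: E = 12.25 GPa, ρ = 698.0 kg/m³
  sample V: E = 100.5 GPa, ρ = 4533 kg/m³
  sample G: E = 69.64 GPa, ρ = 2454 kg/m³
  sample A: E = 117.0 GPa, ρ = 7050 kg/m³
  sample S: E = 28.50 GPa, ρ = 2380 kg/m³
  sample G: M = 28.4 MN·m/kg
  sample V: M = 22.2 MN·m/kg
  sample R: M = 17.6 MN·m/kg
  sample A: M = 16.6 MN·m/kg
  sample S: M = 12.0 MN·m/kg
Sample G ranks first.

sample G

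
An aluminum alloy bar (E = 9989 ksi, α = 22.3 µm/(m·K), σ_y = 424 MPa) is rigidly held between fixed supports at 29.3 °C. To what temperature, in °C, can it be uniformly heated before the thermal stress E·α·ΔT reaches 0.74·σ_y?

234 °C

E = 9989 ksi = 68.87 GPa.
E·α·ΔT = 313.8 MPa ⇒ ΔT = 313.8 / (68.87×10³ × 22.3×10⁻⁶) = 204.3 K.
T = 29.3 + 204.3 = 233.6 °C.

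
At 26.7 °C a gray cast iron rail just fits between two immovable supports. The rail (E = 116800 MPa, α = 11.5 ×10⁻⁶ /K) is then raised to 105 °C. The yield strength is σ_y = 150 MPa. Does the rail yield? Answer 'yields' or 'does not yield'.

E = 116800 MPa = 116.8 GPa.
ΔT = 78.30 K. Constrained thermal stress σ = E·α·ΔT = 116.8×10³ MPa × 11.5×10⁻⁶ × 78.30 = 105 MPa (compressive).
Compare to σ_y = 150 MPa: σ < σ_y, so it does not yield.

does not yield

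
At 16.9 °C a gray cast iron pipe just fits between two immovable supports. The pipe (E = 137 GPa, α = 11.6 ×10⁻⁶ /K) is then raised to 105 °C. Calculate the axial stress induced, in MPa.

140 MPa

ΔT = 88.10 K. Constrained thermal stress σ = E·α·ΔT = 137.0×10³ MPa × 11.6×10⁻⁶ × 88.10 = 140 MPa (compressive).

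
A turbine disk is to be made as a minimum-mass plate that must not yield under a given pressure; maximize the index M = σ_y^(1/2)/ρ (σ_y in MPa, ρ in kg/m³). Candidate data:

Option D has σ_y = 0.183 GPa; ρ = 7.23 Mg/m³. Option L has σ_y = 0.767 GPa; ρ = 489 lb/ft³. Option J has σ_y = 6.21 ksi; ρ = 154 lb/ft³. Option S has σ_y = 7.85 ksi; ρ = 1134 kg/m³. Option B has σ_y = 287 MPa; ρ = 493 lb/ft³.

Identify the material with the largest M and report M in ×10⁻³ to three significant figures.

Putting every candidate on a common basis:
  option D: σ_y = 183.0 MPa, ρ = 7230 kg/m³
  option L: σ_y = 767.0 MPa, ρ = 7833 kg/m³
  option J: σ_y = 42.82 MPa, ρ = 2467 kg/m³
  option S: σ_y = 54.12 MPa, ρ = 1134 kg/m³
  option B: σ_y = 287.0 MPa, ρ = 7897 kg/m³
  option S: M = 6.49×10⁻³
  option L: M = 3.54×10⁻³
  option J: M = 2.65×10⁻³
  option B: M = 2.15×10⁻³
  option D: M = 1.87×10⁻³
Option S has the largest M.

option S, M = 6.49×10⁻³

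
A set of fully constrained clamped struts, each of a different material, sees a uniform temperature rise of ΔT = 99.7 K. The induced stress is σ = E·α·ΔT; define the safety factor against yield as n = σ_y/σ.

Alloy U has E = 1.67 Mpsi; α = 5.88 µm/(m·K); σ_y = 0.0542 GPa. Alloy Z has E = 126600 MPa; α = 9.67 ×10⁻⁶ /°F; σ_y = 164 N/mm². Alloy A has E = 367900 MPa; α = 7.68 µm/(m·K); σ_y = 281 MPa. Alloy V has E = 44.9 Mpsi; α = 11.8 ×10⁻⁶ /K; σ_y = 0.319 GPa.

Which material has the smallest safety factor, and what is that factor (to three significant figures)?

Converting E to GPa, α to ×10⁻⁶/K, σ_y to MPa, then σ and n for each:
  alloy U: E = 11.51, α = 5.88, σ_y = 54.20 → σ = 6.75 MPa, n = 8.03
  alloy Z: E = 126.6, α = 17.4, σ_y = 164.0 → σ = 220 MPa, n = 0.746
  alloy A: E = 367.9, α = 7.68, σ_y = 281.0 → σ = 282 MPa, n = 0.998
  alloy V: E = 309.6, α = 11.8, σ_y = 319.0 → σ = 364 MPa, n = 0.876
Alloy Z has the lowest safety factor, n = 0.746.

alloy Z, n = 0.746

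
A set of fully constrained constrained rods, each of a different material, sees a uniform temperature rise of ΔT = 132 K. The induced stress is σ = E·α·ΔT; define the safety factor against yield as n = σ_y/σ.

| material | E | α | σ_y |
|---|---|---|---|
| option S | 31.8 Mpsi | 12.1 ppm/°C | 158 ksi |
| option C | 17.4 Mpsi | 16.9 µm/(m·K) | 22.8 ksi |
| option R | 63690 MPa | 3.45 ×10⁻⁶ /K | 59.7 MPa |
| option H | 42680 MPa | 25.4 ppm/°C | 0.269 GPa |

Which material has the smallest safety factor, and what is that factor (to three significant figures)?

Per material, after unit conversion:
  option S: E = 219.3, α = 12.1, σ_y = 1089 → σ = 350 MPa, n = 3.11
  option C: E = 120.0, α = 16.9, σ_y = 157.2 → σ = 268 MPa, n = 0.587
  option R: E = 63.69, α = 3.45, σ_y = 59.70 → σ = 29.0 MPa, n = 2.06
  option H: E = 42.68, α = 25.4, σ_y = 269.0 → σ = 143 MPa, n = 1.88
Smallest n: option C with n = 0.587.

option C, n = 0.587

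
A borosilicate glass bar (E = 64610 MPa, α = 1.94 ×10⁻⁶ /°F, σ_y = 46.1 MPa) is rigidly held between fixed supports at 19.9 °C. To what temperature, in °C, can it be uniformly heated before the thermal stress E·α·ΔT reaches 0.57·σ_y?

136 °C

E = 64610 MPa = 64.61 GPa.
α = 1.94×10⁻⁶/°F × 9/5 = 3.49×10⁻⁶/K.
E·α·ΔT = 26.28 MPa ⇒ ΔT = 26.28 / (64.61×10³ × 3.49×10⁻⁶) = 116.5 K.
T = 19.9 + 116.5 = 136.4 °C.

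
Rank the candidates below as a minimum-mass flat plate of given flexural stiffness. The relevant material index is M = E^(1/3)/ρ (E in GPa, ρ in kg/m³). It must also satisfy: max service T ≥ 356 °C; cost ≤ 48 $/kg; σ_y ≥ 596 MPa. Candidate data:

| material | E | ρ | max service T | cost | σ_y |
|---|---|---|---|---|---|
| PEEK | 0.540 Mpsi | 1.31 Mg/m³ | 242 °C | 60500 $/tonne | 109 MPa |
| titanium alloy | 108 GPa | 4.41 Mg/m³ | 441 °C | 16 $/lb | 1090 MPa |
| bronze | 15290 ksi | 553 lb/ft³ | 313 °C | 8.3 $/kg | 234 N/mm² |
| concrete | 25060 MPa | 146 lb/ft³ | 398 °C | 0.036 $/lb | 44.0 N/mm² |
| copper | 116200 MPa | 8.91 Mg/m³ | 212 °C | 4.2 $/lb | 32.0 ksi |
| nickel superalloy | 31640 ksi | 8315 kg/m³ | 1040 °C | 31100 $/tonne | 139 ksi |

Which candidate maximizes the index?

titanium alloy

Screen on constraints: max service T ≥ 356 °C; cost ≤ 48 $/kg; σ_y ≥ 596 MPa. Survivors: titanium alloy, nickel superalloy.
In SI units:
  titanium alloy: E = 108.0 GPa, ρ = 4410 kg/m³
  nickel superalloy: E = 218.2 GPa, ρ = 8315 kg/m³
  titanium alloy: M = 1.08×10⁻³
  nickel superalloy: M = 0.724×10⁻³
Titanium alloy ranks first.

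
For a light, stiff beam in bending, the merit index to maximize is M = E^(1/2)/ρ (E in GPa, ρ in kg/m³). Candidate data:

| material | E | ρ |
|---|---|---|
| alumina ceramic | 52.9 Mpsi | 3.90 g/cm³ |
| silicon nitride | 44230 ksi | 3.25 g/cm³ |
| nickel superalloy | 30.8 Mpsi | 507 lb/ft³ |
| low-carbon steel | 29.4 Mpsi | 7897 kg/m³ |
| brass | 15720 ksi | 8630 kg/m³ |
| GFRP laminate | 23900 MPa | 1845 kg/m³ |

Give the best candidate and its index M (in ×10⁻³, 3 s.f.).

silicon nitride, M = 5.37×10⁻³

After converting to SI:
  alumina ceramic: E = 364.7 GPa, ρ = 3900 kg/m³
  silicon nitride: E = 305.0 GPa, ρ = 3250 kg/m³
  nickel superalloy: E = 212.4 GPa, ρ = 8121 kg/m³
  low-carbon steel: E = 202.7 GPa, ρ = 7897 kg/m³
  brass: E = 108.4 GPa, ρ = 8630 kg/m³
  GFRP laminate: E = 23.90 GPa, ρ = 1845 kg/m³
  silicon nitride: M = 5.37×10⁻³
  alumina ceramic: M = 4.90×10⁻³
  GFRP laminate: M = 2.65×10⁻³
  low-carbon steel: M = 1.80×10⁻³
  nickel superalloy: M = 1.79×10⁻³
  brass: M = 1.21×10⁻³
Silicon nitride has the largest M.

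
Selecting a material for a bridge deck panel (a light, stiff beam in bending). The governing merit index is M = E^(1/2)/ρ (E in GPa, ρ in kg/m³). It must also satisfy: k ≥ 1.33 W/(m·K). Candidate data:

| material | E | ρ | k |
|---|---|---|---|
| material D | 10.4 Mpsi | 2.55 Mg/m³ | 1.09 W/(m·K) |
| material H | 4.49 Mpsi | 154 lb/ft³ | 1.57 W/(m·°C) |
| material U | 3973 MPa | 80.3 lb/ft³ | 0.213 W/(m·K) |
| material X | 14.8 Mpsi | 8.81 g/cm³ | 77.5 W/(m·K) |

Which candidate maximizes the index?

material H

Screen on constraints: k ≥ 1.33 W/(m·K). Survivors: material H, material X.
After converting to SI:
  material H: E = 30.96 GPa, ρ = 2467 kg/m³
  material X: E = 102.0 GPa, ρ = 8810 kg/m³
  material H: M = 2.26×10⁻³
  material X: M = 1.15×10⁻³
Material H has the largest M.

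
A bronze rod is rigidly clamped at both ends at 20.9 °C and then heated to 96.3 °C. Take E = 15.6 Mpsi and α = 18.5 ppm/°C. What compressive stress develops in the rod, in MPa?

150 MPa

E = 15.6 Mpsi = 107.6 GPa.
ΔT = 75.40 K. Constrained thermal stress σ = E·α·ΔT = 107.6×10³ MPa × 18.5×10⁻⁶ × 75.40 = 150 MPa (compressive).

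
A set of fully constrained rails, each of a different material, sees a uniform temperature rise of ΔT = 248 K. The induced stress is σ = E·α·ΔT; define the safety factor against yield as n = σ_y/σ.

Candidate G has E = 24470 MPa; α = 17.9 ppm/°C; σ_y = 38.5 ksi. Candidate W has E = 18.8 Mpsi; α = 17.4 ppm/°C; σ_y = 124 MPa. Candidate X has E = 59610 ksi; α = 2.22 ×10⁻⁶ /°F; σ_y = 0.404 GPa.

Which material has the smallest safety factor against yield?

Converting E to GPa, α to ×10⁻⁶/K, σ_y to MPa, then σ and n for each:
  candidate G: E = 24.47, α = 17.9, σ_y = 265.4 → σ = 109 MPa, n = 2.44
  candidate W: E = 129.6, α = 17.4, σ_y = 124.0 → σ = 559 MPa, n = 0.222
  candidate X: E = 411.0, α = 4.00, σ_y = 404.0 → σ = 407 MPa, n = 0.992
Candidate W has the lowest safety factor, n = 0.222.

candidate W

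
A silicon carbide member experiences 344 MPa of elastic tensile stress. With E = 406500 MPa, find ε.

8.46×10⁻⁴

E = 406500 MPa = 406.5 GPa = 406500 MPa.
ε = σ/E = 344 / 406500 = 8.46×10⁻⁴.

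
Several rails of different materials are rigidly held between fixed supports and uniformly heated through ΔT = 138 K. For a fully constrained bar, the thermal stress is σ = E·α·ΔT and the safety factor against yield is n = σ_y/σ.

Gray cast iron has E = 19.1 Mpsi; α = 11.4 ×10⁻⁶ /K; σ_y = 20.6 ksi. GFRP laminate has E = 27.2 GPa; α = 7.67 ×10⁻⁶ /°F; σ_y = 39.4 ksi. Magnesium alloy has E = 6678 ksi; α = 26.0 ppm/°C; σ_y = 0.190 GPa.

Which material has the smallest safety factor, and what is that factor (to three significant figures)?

gray cast iron, n = 0.686

In consistent units (E in GPa, α in ×10⁻⁶/K, σ_y in MPa):
  gray cast iron: E = 131.7, α = 11.4, σ_y = 142.0 → σ = 207 MPa, n = 0.686
  GFRP laminate: E = 27.20, α = 13.8, σ_y = 271.7 → σ = 51.8 MPa, n = 5.24
  magnesium alloy: E = 46.04, α = 26.0, σ_y = 190.0 → σ = 165 MPa, n = 1.15
The minimum is gray cast iron at n = 0.686.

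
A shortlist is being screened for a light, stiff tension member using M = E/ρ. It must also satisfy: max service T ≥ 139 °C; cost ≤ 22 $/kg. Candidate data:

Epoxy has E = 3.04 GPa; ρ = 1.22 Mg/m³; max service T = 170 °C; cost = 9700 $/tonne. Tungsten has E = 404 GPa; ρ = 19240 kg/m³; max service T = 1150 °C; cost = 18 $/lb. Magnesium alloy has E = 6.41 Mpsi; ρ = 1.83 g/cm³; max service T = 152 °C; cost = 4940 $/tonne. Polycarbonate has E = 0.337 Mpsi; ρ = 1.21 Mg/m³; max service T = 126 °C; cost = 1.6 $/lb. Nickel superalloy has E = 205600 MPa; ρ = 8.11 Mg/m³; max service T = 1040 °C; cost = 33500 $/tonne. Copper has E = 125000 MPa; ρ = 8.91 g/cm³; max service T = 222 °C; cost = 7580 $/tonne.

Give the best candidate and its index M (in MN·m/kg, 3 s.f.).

Screen on constraints: max service T ≥ 139 °C; cost ≤ 22 $/kg. Survivors: epoxy, magnesium alloy, copper.
After converting to SI:
  epoxy: E = 3.040 GPa, ρ = 1220 kg/m³
  magnesium alloy: E = 44.20 GPa, ρ = 1830 kg/m³
  copper: E = 125.0 GPa, ρ = 8910 kg/m³
  magnesium alloy: M = 24.2 MN·m/kg
  copper: M = 14.0 MN·m/kg
  epoxy: M = 2.49 MN·m/kg
Magnesium alloy has the largest M.

magnesium alloy, M = 24.2 MN·m/kg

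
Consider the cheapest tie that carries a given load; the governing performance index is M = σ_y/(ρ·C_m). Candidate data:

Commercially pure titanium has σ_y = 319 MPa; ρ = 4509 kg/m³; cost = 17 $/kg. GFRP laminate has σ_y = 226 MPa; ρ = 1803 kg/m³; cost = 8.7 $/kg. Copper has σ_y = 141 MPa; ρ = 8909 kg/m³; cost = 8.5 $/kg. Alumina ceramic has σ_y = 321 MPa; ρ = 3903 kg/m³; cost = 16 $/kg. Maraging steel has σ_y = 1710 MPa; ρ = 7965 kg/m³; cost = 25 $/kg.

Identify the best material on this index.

GFRP laminate

Evaluate M for each candidate:
  GFRP laminate: M = 14.4 kN·m per $
  maraging steel: M = 8.59 kN·m per $
  alumina ceramic: M = 5.14 kN·m per $
  commercially pure titanium: M = 4.16 kN·m per $
  copper: M = 1.86 kN·m per $
GFRP laminate ranks first.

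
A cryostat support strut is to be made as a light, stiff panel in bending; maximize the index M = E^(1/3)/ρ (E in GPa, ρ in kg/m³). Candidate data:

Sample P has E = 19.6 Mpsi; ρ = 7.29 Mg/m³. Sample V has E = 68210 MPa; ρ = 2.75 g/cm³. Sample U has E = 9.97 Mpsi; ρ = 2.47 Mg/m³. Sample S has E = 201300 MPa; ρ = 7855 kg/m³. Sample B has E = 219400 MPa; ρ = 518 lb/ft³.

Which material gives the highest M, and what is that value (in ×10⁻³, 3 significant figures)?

Putting every candidate on a common basis:
  sample P: E = 135.1 GPa, ρ = 7290 kg/m³
  sample V: E = 68.21 GPa, ρ = 2750 kg/m³
  sample U: E = 68.74 GPa, ρ = 2470 kg/m³
  sample S: E = 201.3 GPa, ρ = 7855 kg/m³
  sample B: E = 219.4 GPa, ρ = 8298 kg/m³
  sample U: M = 1.66×10⁻³
  sample V: M = 1.49×10⁻³
  sample S: M = 0.746×10⁻³
  sample B: M = 0.727×10⁻³
  sample P: M = 0.704×10⁻³
Highest index: sample U.

sample U, M = 1.66×10⁻³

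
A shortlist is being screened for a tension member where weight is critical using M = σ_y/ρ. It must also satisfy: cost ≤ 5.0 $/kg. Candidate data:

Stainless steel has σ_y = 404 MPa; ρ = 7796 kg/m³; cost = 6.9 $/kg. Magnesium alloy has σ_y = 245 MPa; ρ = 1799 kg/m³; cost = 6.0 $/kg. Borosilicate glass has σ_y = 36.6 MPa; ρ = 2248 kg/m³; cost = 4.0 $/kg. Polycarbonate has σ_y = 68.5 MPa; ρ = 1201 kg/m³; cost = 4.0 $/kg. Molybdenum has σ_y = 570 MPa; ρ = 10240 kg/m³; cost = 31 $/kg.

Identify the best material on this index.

Screen on constraints: cost ≤ 5.0 $/kg. Survivors: borosilicate glass, polycarbonate.
Per-candidate index values:
  polycarbonate: M = 57.0 kN·m/kg
  borosilicate glass: M = 16.3 kN·m/kg
Polycarbonate ranks first.

polycarbonate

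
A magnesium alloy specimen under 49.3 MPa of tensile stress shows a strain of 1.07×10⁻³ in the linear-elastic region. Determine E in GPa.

E = σ/ε = 49.3 MPa / 1.07×10⁻³ = 46070 MPa = 46.1 GPa.

46.1 GPa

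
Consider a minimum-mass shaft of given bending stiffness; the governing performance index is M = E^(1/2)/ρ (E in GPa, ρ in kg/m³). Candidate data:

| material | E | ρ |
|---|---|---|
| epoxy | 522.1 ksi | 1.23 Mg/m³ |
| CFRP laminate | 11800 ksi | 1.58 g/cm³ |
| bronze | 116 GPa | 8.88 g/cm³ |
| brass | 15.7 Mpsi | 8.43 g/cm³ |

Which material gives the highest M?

Putting every candidate on a common basis:
  epoxy: E = 3.600 GPa, ρ = 1230 kg/m³
  CFRP laminate: E = 81.36 GPa, ρ = 1580 kg/m³
  bronze: E = 116.0 GPa, ρ = 8880 kg/m³
  brass: E = 108.2 GPa, ρ = 8430 kg/m³
  CFRP laminate: M = 5.71×10⁻³
  epoxy: M = 1.54×10⁻³
  brass: M = 1.23×10⁻³
  bronze: M = 1.21×10⁻³
The maximum is for CFRP laminate.

CFRP laminate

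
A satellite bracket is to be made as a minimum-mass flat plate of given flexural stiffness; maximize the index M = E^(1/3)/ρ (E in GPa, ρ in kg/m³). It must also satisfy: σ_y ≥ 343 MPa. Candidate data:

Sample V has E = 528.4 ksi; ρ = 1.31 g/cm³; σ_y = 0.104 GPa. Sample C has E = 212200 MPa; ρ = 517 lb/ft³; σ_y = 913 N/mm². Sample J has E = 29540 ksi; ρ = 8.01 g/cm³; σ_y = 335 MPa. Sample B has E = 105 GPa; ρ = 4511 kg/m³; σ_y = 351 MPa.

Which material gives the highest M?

sample B

Screen on constraints: σ_y ≥ 343 MPa. Survivors: sample C, sample B.
In SI units:
  sample C: E = 212.2 GPa, ρ = 8282 kg/m³
  sample B: E = 105.0 GPa, ρ = 4511 kg/m³
  sample B: M = 1.05×10⁻³
  sample C: M = 0.720×10⁻³
Highest index: sample B.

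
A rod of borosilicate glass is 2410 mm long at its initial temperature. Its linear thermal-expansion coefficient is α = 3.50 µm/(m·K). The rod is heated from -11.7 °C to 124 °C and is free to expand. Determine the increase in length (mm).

ΔT = 124 − (-11.7) = 135.7 K.
ΔL = α·L₀·ΔT = 3.50×10⁻⁶ × 2410 mm × 135.7 K = 1.14 mm.

1.14 mm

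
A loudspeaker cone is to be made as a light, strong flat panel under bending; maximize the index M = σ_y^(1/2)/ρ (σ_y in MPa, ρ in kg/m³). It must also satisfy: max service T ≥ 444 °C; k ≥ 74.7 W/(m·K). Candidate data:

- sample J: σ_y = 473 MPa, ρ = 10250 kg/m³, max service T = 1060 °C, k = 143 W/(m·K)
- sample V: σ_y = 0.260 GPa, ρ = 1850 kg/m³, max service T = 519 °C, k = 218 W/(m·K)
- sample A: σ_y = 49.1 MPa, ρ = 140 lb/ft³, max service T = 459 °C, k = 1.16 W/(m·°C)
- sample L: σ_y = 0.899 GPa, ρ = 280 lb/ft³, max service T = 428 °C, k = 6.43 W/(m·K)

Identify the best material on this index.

sample V

Screen on constraints: max service T ≥ 444 °C; k ≥ 74.7 W/(m·K). Survivors: sample J, sample V.
Putting every candidate on a common basis:
  sample J: σ_y = 473.0 MPa, ρ = 10250 kg/m³
  sample V: σ_y = 260.0 MPa, ρ = 1850 kg/m³
  sample V: M = 8.72×10⁻³
  sample J: M = 2.12×10⁻³
Sample V has the largest M.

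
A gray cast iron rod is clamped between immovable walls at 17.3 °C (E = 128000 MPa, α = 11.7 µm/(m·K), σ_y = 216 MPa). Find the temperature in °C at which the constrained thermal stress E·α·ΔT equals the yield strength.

162 °C

E = 128000 MPa = 128.0 GPa.
E·α·ΔT = 216.0 MPa ⇒ ΔT = 216.0 / (128.0×10³ × 11.7×10⁻⁶) = 144.2 K.
T = 17.3 + 144.2 = 161.5 °C.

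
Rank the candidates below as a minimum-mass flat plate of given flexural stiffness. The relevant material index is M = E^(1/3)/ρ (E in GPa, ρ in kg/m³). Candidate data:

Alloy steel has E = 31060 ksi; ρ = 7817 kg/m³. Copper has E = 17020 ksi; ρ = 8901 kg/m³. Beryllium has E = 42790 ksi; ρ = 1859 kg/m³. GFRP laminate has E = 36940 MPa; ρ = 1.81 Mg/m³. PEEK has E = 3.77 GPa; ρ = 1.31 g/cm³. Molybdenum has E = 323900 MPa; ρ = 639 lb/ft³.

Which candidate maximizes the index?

beryllium

Putting every candidate on a common basis:
  alloy steel: E = 214.2 GPa, ρ = 7817 kg/m³
  copper: E = 117.3 GPa, ρ = 8901 kg/m³
  beryllium: E = 295.0 GPa, ρ = 1859 kg/m³
  GFRP laminate: E = 36.94 GPa, ρ = 1810 kg/m³
  PEEK: E = 3.770 GPa, ρ = 1310 kg/m³
  molybdenum: E = 323.9 GPa, ρ = 10240 kg/m³
  beryllium: M = 3.58×10⁻³
  GFRP laminate: M = 1.84×10⁻³
  PEEK: M = 1.19×10⁻³
  alloy steel: M = 0.765×10⁻³
  molybdenum: M = 0.671×10⁻³
  copper: M = 0.550×10⁻³
Beryllium has the largest M.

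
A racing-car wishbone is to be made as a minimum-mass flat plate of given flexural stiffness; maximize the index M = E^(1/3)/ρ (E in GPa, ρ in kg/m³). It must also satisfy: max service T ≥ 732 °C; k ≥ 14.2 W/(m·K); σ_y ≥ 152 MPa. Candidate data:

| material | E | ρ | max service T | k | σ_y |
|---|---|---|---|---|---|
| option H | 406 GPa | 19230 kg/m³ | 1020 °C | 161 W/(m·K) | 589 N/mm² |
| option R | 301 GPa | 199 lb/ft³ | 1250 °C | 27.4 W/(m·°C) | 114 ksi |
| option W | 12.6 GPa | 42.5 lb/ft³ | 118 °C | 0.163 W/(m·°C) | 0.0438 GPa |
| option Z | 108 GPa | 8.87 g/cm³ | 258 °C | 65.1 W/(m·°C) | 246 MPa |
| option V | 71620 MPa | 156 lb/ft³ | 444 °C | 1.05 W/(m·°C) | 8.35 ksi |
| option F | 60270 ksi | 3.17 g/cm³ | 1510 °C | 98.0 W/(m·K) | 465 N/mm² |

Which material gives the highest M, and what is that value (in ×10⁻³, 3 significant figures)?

option F, M = 2.35×10⁻³

Screen on constraints: max service T ≥ 732 °C; k ≥ 14.2 W/(m·K); σ_y ≥ 152 MPa. Survivors: option H, option R, option F.
Normalizing units and computing the index:
  option H: E = 406.0 GPa, ρ = 19230 kg/m³
  option R: E = 301.0 GPa, ρ = 3188 kg/m³
  option F: E = 415.5 GPa, ρ = 3170 kg/m³
  option F: M = 2.35×10⁻³
  option R: M = 2.10×10⁻³
  option H: M = 0.385×10⁻³
Option F ranks first.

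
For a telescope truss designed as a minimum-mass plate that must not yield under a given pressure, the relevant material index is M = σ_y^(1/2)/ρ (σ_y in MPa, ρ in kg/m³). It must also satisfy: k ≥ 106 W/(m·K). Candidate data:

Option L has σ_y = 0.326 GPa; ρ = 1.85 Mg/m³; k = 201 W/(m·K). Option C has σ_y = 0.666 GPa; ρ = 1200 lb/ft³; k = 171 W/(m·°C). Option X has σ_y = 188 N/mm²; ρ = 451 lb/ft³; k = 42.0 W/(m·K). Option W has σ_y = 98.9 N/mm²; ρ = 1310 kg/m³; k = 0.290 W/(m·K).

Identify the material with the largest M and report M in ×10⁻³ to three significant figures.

option L, M = 9.76×10⁻³

Screen on constraints: k ≥ 106 W/(m·K). Survivors: option L, option C.
In SI units:
  option L: σ_y = 326.0 MPa, ρ = 1850 kg/m³
  option C: σ_y = 666.0 MPa, ρ = 19220 kg/m³
  option L: M = 9.76×10⁻³
  option C: M = 1.34×10⁻³
Highest index: option L.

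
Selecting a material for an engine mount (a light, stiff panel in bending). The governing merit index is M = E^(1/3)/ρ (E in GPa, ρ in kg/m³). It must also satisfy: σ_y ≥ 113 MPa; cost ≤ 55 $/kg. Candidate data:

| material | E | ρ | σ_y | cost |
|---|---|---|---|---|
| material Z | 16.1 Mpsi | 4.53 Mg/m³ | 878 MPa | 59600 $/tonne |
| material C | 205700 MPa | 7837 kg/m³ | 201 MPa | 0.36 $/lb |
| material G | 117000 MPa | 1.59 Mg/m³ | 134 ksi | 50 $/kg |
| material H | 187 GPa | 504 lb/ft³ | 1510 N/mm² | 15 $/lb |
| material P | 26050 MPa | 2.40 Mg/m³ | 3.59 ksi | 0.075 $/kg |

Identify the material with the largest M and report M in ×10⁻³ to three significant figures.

Screen on constraints: σ_y ≥ 113 MPa; cost ≤ 55 $/kg. Survivors: material C, material G, material H.
Convert each candidate to consistent units, then evaluate M:
  material C: E = 205.7 GPa, ρ = 7837 kg/m³
  material G: E = 117.0 GPa, ρ = 1590 kg/m³
  material H: E = 187.0 GPa, ρ = 8073 kg/m³
  material G: M = 3.08×10⁻³
  material C: M = 0.753×10⁻³
  material H: M = 0.708×10⁻³
Material G has the largest M.

material G, M = 3.08×10⁻³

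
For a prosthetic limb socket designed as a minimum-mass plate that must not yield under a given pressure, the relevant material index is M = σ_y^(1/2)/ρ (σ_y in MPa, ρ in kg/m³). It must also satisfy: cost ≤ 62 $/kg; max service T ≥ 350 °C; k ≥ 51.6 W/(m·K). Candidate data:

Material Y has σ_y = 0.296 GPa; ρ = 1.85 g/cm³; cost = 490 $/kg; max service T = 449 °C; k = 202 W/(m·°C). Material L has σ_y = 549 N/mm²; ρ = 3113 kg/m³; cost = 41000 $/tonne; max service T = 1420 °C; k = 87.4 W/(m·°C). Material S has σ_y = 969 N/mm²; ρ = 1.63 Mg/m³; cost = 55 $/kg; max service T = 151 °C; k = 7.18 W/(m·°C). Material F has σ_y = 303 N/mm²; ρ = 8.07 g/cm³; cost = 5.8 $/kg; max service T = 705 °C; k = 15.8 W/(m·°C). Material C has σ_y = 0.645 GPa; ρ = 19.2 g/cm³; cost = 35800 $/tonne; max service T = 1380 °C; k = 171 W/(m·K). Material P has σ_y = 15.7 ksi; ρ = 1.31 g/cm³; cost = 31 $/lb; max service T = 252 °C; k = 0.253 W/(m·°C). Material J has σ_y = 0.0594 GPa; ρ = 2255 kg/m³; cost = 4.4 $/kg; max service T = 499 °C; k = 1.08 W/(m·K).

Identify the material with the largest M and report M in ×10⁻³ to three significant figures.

Screen on constraints: cost ≤ 62 $/kg; max service T ≥ 350 °C; k ≥ 51.6 W/(m·K). Survivors: material L, material C.
After converting to SI:
  material L: σ_y = 549.0 MPa, ρ = 3113 kg/m³
  material C: σ_y = 645.0 MPa, ρ = 19200 kg/m³
  material L: M = 7.53×10⁻³
  material C: M = 1.32×10⁻³
Material L ranks first.

material L, M = 7.53×10⁻³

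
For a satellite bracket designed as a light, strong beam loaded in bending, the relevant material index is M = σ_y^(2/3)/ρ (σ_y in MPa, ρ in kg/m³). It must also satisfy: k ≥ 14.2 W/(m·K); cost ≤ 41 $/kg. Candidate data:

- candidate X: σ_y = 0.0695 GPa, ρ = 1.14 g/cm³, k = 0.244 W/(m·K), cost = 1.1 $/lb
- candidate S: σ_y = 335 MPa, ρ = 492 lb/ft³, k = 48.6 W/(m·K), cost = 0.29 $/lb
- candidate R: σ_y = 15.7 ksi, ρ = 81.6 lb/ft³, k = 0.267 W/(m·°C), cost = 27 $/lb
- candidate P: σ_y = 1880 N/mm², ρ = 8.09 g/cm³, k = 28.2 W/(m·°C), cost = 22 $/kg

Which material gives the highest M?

Screen on constraints: k ≥ 14.2 W/(m·K); cost ≤ 41 $/kg. Survivors: candidate S, candidate P.
Convert each candidate to consistent units, then evaluate M:
  candidate S: σ_y = 335.0 MPa, ρ = 7881 kg/m³
  candidate P: σ_y = 1880 MPa, ρ = 8090 kg/m³
  candidate P: M = 18.8×10⁻³
  candidate S: M = 6.12×10⁻³
The maximum is for candidate P.

candidate P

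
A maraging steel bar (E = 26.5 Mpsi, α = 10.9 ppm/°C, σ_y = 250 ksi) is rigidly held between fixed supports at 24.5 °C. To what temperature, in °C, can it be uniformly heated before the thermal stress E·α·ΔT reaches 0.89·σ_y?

E = 26.5 Mpsi = 182.7 GPa.
σ_y = 250 ksi = 1724 MPa.
E·α·ΔT = 1534 MPa ⇒ ΔT = 1534 / (182.7×10³ × 10.9×10⁻⁶) = 770.3 K.
T = 24.5 + 770.3 = 794.8 °C.

795 °C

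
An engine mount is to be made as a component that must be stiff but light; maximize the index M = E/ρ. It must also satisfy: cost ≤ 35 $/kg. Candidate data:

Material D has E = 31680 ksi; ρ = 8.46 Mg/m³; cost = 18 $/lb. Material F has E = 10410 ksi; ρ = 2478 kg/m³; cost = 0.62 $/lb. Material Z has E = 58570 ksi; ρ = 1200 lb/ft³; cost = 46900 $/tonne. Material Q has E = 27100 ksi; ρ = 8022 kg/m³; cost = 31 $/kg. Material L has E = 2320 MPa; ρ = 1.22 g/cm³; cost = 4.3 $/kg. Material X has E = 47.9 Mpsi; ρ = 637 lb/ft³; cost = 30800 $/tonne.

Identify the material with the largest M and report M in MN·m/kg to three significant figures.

Screen on constraints: cost ≤ 35 $/kg. Survivors: material F, material Q, material L, material X.
In SI units:
  material F: E = 71.77 GPa, ρ = 2478 kg/m³
  material Q: E = 186.8 GPa, ρ = 8022 kg/m³
  material L: E = 2.320 GPa, ρ = 1220 kg/m³
  material X: E = 330.3 GPa, ρ = 10200 kg/m³
  material X: M = 32.4 MN·m/kg
  material F: M = 29.0 MN·m/kg
  material Q: M = 23.3 MN·m/kg
  material L: M = 1.90 MN·m/kg
Material X ranks first.

material X, M = 32.4 MN·m/kg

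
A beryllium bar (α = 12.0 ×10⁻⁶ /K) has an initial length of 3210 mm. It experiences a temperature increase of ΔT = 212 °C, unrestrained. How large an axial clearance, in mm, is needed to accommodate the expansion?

ΔL = α·L₀·ΔT = 12.0×10⁻⁶ × 3210 mm × 212.0 K = 8.17 mm.

8.17 mm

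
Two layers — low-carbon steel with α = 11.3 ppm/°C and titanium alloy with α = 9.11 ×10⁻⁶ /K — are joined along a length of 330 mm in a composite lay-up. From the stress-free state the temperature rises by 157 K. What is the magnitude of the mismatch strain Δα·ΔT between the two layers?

3.44×10⁻⁴

Δα = |11.3 − 9.11|×10⁻⁶/K = 2.19×10⁻⁶/K.
Mismatch strain = Δα·ΔT = 2.19×10⁻⁶ × 157.0 = 3.44×10⁻⁴.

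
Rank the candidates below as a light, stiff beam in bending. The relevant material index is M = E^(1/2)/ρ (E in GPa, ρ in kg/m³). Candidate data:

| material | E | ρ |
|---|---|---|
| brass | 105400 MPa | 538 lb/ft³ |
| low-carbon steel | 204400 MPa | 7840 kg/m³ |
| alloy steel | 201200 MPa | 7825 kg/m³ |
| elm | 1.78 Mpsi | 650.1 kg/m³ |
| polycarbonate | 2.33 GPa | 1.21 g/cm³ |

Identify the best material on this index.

elm

After converting to SI:
  brass: E = 105.4 GPa, ρ = 8618 kg/m³
  low-carbon steel: E = 204.4 GPa, ρ = 7840 kg/m³
  alloy steel: E = 201.2 GPa, ρ = 7825 kg/m³
  elm: E = 12.27 GPa, ρ = 650.1 kg/m³
  polycarbonate: E = 2.330 GPa, ρ = 1210 kg/m³
  elm: M = 5.39×10⁻³
  low-carbon steel: M = 1.82×10⁻³
  alloy steel: M = 1.81×10⁻³
  polycarbonate: M = 1.26×10⁻³
  brass: M = 1.19×10⁻³
Elm ranks first.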